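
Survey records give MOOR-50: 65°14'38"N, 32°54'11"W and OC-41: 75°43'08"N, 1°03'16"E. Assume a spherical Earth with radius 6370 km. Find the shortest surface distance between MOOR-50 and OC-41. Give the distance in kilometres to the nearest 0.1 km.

MOOR-50: φ = +65.24389°, λ = -32.90306°
OC-41: φ = +75.71889°, λ = +1.05444°
Δφ = 10.4750°,  Δλ = 33.9575°
a = sin²(Δφ/2) + cos φ₁ cos φ₂ sin²(Δλ/2) = 0.017142
c = 2·arcsin(√a) = 0.262605 rad = 15.0462°
d = R·c = 6370 × 0.262605 = 1672.8 km

1672.8 km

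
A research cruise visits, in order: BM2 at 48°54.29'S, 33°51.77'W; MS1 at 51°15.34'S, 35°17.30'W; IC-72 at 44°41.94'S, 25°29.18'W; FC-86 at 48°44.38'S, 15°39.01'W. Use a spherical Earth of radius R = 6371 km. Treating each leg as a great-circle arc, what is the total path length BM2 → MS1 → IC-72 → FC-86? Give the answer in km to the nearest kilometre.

BM2: φ = -48.90483°, λ = -33.86283°
MS1: φ = -51.25567°, λ = -35.28833°
IC-72: φ = -44.69900°, λ = -25.48633°
FC-86: φ = -48.73967°, λ = -15.65017°
BM2→MS1: c = 0.044024 rad, d = 280.48 km
MS1→IC-72: c = 0.161636 rad, d = 1029.78 km
IC-72→FC-86: c = 0.137049 rad, d = 873.14 km
Total = 280.48 + 1029.78 + 873.14 = 2183.40 km

2183 km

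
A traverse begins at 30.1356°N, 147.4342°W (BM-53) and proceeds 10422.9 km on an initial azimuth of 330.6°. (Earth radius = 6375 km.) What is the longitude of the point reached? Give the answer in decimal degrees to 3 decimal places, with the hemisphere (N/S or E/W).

δ = d/R = 10422.9/6375 = 1.634965 rad
φ₂ = arcsin(sin φ₁ cos δ + cos φ₁ sin δ cos θ)
   = arcsin(0.50205·-0.06412 + 0.86484·0.99794·0.87121) = 46.03104°
λ₂ = λ₁ + atan2(sin θ sin δ cos φ₁, cos δ − sin φ₁ sin φ₂) = 77.44588°

77.446°E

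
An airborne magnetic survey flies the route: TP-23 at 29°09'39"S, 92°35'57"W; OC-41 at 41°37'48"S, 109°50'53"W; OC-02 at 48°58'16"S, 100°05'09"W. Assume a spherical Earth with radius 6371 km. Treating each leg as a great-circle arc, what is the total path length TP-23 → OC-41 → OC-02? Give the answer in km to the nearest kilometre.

TP-23: φ = -29.16083°, λ = -92.59917°
OC-41: φ = -41.63000°, λ = -109.84806°
OC-02: φ = -48.97111°, λ = -100.08583°
TP-23→OC-41: c = 0.326855 rad, d = 2082.39 km
OC-41→OC-02: c = 0.175162 rad, d = 1115.96 km
Total = 2082.39 + 1115.96 = 3198.35 km

3198 km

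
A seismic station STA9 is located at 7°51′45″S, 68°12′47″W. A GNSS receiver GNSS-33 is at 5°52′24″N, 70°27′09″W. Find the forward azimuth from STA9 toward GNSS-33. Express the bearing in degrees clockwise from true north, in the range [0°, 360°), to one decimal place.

STA9: φ = -7.86250°, λ = -68.21306°
GNSS-33: φ = +5.87333°, λ = -70.45250°
Δλ = -2.2394°
y = sin Δλ · cos φ₂ = -0.038871
x = cos φ₁ sin φ₂ − sin φ₁ cos φ₂ cos Δλ = 0.237342
θ = atan2(y, x) = -9.3010° → 350.6990° (mod 360°)

350.7°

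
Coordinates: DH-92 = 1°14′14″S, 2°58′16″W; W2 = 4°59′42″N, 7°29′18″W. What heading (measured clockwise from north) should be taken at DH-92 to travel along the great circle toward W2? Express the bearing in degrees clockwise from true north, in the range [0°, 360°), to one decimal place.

324.1°

DH-92: φ = -1.23722°, λ = -2.97111°
W2: φ = +4.99500°, λ = -7.48833°
Δλ = -4.5172°
y = sin Δλ · cos φ₂ = -0.078460
x = cos φ₁ sin φ₂ − sin φ₁ cos φ₂ cos Δλ = 0.108492
θ = atan2(y, x) = -35.8739° → 324.1261° (mod 360°)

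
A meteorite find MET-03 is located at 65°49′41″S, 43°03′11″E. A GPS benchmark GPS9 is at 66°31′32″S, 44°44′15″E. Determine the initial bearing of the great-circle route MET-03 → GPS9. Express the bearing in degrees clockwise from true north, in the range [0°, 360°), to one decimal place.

136.5°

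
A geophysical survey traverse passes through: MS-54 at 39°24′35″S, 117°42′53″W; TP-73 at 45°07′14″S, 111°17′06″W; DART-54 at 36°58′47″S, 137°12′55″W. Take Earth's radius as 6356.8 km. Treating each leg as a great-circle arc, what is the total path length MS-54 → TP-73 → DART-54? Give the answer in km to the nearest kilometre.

MS-54: φ = -39.40972°, λ = -117.71472°
TP-73: φ = -45.12056°, λ = -111.28500°
DART-54: φ = -36.97972°, λ = -137.21528°
MS-54→TP-73: c = 0.129647 rad, d = 824.14 km
TP-73→DART-54: c = 0.367648 rad, d = 2337.06 km
Total = 824.14 + 2337.06 = 3161.20 km

3161 km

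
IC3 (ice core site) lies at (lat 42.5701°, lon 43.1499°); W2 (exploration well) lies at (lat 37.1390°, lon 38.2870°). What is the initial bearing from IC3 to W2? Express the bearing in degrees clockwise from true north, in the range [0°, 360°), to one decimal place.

Δλ = -4.8629°
y = sin Δλ · cos φ₂ = -0.067578
x = cos φ₁ sin φ₂ − sin φ₁ cos φ₂ cos Δλ = -0.092707
θ = atan2(y, x) = -143.9104° → 216.0896° (mod 360°)

216.1°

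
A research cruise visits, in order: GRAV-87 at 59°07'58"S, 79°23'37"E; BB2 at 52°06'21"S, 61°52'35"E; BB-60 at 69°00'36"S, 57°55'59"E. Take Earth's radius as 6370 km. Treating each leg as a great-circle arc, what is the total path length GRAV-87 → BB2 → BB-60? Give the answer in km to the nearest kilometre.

GRAV-87: φ = -59.13278°, λ = +79.39361°
BB2: φ = -52.10583°, λ = +61.87639°
BB-60: φ = -69.01000°, λ = +57.93306°
GRAV-87→BB2: c = 0.210744 rad, d = 1342.44 km
BB2→BB-60: c = 0.296819 rad, d = 1890.74 km
Total = 1342.44 + 1890.74 = 3233.18 km

3233 km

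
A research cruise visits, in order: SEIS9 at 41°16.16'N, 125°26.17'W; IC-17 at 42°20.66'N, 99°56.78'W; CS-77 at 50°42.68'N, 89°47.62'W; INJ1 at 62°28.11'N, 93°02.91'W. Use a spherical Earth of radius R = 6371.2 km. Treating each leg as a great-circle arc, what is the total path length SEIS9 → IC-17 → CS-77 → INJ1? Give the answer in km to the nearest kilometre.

SEIS9: φ = +41.26933°, λ = -125.43617°
IC-17: φ = +42.34433°, λ = -99.94633°
CS-77: φ = +50.71133°, λ = -89.79367°
INJ1: φ = +62.46850°, λ = -93.04850°
SEIS9→IC-17: c = 0.330902 rad, d = 2108.24 km
IC-17→CS-77: c = 0.189875 rad, d = 1209.73 km
CS-77→INJ1: c = 0.207506 rad, d = 1322.06 km
Total = 2108.24 + 1209.73 + 1322.06 = 4640.03 km

4640 km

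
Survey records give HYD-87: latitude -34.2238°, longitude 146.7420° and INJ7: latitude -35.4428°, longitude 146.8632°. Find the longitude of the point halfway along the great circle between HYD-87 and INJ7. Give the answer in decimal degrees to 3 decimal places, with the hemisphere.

146.802°E

Bx = cos φ₂ cos Δλ = 0.814693,  By = cos φ₂ sin Δλ = 0.001723
φₘ = atan2(sin φ₁ + sin φ₂, √((cos φ₁ + Bx)² + By²)) = -34.83332°
λₘ = λ₁ + atan2(By, cos φ₁ + Bx) = 146.80215°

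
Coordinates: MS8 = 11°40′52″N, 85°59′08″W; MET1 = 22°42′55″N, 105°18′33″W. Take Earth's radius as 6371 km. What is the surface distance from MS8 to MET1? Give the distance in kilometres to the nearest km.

MS8: φ = +11.68111°, λ = -85.98556°
MET1: φ = +22.71528°, λ = -105.30917°
Δφ = 11.0342°,  Δλ = -19.3236°
a = sin²(Δφ/2) + cos φ₁ cos φ₂ sin²(Δλ/2) = 0.034688
c = 2·arcsin(√a) = 0.374683 rad = 21.4677°
d = R·c = 6371 × 0.374683 = 2387.1 km

2387 km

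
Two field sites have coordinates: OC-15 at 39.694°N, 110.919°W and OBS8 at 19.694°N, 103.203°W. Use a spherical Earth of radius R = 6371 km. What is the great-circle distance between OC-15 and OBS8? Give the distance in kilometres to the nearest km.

2343 km

Δφ = -20.0000°,  Δλ = 7.7160°
a = sin²(Δφ/2) + cos φ₁ cos φ₂ sin²(Δλ/2) = 0.033433
c = 2·arcsin(√a) = 0.367765 rad = 21.0714°
d = R·c = 6371 × 0.367765 = 2343.0 km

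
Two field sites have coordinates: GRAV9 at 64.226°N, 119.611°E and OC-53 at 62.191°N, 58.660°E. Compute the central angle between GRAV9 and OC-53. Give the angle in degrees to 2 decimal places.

26.49°

Δφ = -2.0350°,  Δλ = -60.9510°
a = sin²(Δφ/2) + cos φ₁ cos φ₂ sin²(Δλ/2) = 0.052494
c = 2·arcsin(√a) = 0.462339 rad = 26.4901°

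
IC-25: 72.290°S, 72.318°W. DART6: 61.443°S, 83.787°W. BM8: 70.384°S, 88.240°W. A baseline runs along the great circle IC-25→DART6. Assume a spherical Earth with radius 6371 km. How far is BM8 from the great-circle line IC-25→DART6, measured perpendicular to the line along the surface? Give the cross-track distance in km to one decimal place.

δ₁₃ = central angle IC-25→BM8 = 0.094599 rad  (haversine)
θ₁₃ = bearing IC-25→BM8 = 282.840°,  θ₁₂ = bearing IC-25→DART6 = 332.044°
dₓₜ = R·arcsin(sin δ₁₃ · sin(θ₁₃ − θ₁₂)) = 6371·arcsin(0.09446·sin(-49.204°)) = -455.970 km
|dₓₜ| = 455.970 km

456.0 km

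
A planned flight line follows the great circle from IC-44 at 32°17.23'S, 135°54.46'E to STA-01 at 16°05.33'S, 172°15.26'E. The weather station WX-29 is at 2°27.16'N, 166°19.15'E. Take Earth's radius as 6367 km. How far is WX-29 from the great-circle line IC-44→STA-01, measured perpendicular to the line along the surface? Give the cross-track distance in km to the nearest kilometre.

2086 km

IC-44: φ = -32.28717°, λ = +135.90767°
STA-01: φ = -16.08883°, λ = +172.25433°
WX-29: φ = +2.45267°, λ = +166.31917°
δ₁₃ = central angle IC-44→WX-29 = 0.787611 rad  (haversine)
θ₁₃ = bearing IC-44→WX-29 = 45.533°,  θ₁₂ = bearing IC-44→STA-01 = 72.540°
dₓₜ = R·arcsin(sin δ₁₃ · sin(θ₁₃ − θ₁₂)) = 6367·arcsin(0.70867·sin(-27.007°)) = -2086.094 km
|dₓₜ| = 2086.094 km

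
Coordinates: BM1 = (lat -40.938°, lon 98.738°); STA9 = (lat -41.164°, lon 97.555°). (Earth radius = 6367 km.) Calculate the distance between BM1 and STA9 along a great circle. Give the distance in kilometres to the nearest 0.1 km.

102.3 km

Δφ = -0.2260°,  Δλ = -1.1830°
a = sin²(Δφ/2) + cos φ₁ cos φ₂ sin²(Δλ/2) = 0.000064
c = 2·arcsin(√a) = 0.016062 rad = 0.9203°
d = R·c = 6367 × 0.016062 = 102.3 km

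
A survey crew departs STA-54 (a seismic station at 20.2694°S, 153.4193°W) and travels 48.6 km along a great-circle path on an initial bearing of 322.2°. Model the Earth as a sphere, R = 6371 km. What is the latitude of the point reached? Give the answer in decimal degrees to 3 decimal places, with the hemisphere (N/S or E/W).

19.924°S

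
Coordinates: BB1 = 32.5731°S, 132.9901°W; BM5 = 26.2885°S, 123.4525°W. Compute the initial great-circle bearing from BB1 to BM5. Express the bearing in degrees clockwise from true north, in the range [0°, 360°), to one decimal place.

55.3°

Δλ = 9.5376°
y = sin Δλ · cos φ₂ = 0.148558
x = cos φ₁ sin φ₂ − sin φ₁ cos φ₂ cos Δλ = 0.102795
θ = atan2(y, x) = 55.3186° → 55.3186° (mod 360°)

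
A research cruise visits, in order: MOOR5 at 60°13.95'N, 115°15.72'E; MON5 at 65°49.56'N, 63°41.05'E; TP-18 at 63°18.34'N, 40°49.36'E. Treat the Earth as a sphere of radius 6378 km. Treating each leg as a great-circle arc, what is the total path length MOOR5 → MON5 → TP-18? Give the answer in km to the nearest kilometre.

3718 km

MOOR5: φ = +60.23250°, λ = +115.26200°
MON5: φ = +65.82600°, λ = +63.68417°
TP-18: φ = +63.30567°, λ = +40.82267°
MOOR5→MON5: c = 0.407097 rad, d = 2596.46 km
MON5→TP-18: c = 0.175830 rad, d = 1121.44 km
Total = 2596.46 + 1121.44 = 3717.91 km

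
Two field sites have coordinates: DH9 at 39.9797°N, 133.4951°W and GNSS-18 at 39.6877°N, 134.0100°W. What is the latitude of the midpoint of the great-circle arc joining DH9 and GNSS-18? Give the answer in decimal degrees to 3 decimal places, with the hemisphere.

Bx = cos φ₂ cos Δλ = 0.769506,  By = cos φ₂ sin Δλ = -0.006916
φₘ = atan2(sin φ₁ + sin φ₂, √((cos φ₁ + Bx)² + By²)) = 39.83398°
λₘ = λ₁ + atan2(By, cos φ₁ + Bx) = -133.75310°

39.834°N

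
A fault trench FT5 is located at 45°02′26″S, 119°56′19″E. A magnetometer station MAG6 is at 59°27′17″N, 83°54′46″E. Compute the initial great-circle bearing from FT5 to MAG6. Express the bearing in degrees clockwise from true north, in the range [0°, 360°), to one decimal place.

FT5: φ = -45.04056°, λ = +119.93861°
MAG6: φ = +59.45472°, λ = +83.91278°
Δλ = -36.0258°
y = sin Δλ · cos φ₂ = -0.298909
x = cos φ₁ sin φ₂ − sin φ₁ cos φ₂ cos Δλ = 0.899392
θ = atan2(y, x) = -18.3840° → 341.6160° (mod 360°)

341.6°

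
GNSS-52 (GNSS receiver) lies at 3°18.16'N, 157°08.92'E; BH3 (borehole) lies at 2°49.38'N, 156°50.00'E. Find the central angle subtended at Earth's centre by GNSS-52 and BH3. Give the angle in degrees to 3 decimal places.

0.574°

GNSS-52: φ = +3.30267°, λ = +157.14867°
BH3: φ = +2.82300°, λ = +156.83333°
Δφ = -0.4797°,  Δλ = -0.3153°
a = sin²(Δφ/2) + cos φ₁ cos φ₂ sin²(Δλ/2) = 0.000025
c = 2·arcsin(√a) = 0.010014 rad = 0.5738°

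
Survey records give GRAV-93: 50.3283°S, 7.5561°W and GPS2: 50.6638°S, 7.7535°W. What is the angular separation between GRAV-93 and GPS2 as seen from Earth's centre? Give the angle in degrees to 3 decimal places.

0.358°

Δφ = -0.3355°,  Δλ = -0.1974°
a = sin²(Δφ/2) + cos φ₁ cos φ₂ sin²(Δλ/2) = 0.000010
c = 2·arcsin(√a) = 0.006252 rad = 0.3582°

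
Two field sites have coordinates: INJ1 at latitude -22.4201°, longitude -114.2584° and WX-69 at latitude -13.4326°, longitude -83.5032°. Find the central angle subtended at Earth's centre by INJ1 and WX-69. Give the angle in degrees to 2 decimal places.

Δφ = 8.9875°,  Δλ = 30.7552°
a = sin²(Δφ/2) + cos φ₁ cos φ₂ sin²(Δλ/2) = 0.069365
c = 2·arcsin(√a) = 0.533033 rad = 30.5406°

30.54°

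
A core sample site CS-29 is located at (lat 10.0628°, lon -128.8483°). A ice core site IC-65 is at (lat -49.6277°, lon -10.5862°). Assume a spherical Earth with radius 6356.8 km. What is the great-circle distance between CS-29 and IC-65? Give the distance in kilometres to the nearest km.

12847 km

Δφ = -59.6905°,  Δλ = 118.2621°
a = sin²(Δφ/2) + cos φ₁ cos φ₂ sin²(Δλ/2) = 0.717556
c = 2·arcsin(√a) = 2.020959 rad = 115.7924°
d = R·c = 6356.8 × 2.020959 = 12846.8 km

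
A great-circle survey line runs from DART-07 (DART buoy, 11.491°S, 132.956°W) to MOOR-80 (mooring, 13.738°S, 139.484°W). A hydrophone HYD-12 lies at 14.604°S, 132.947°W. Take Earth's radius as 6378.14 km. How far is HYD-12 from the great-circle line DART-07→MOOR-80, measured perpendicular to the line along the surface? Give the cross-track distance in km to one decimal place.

δ₁₃ = central angle DART-07→HYD-12 = 0.054332 rad  (haversine)
θ₁₃ = bearing DART-07→HYD-12 = 179.840°,  θ₁₂ = bearing DART-07→MOOR-80 = 249.878°
dₓₜ = R·arcsin(sin δ₁₃ · sin(θ₁₃ − θ₁₂)) = 6378.14·arcsin(0.05431·sin(-70.038°)) = -325.701 km
|dₓₜ| = 325.701 km

325.7 km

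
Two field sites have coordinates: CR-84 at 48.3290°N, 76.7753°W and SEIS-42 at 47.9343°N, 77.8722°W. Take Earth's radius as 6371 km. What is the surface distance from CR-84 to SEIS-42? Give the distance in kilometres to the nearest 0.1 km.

92.5 km

Δφ = -0.3947°,  Δλ = -1.0969°
a = sin²(Δφ/2) + cos φ₁ cos φ₂ sin²(Δλ/2) = 0.000053
c = 2·arcsin(√a) = 0.014516 rad = 0.8317°
d = R·c = 6371 × 0.014516 = 92.5 km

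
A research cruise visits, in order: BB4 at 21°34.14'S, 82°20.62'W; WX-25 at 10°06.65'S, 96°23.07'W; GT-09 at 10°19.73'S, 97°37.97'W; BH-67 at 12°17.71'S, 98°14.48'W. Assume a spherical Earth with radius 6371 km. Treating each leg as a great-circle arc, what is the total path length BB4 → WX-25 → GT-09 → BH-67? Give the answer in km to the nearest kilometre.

2334 km

BB4: φ = -21.56900°, λ = -82.34367°
WX-25: φ = -10.11083°, λ = -96.38450°
GT-09: φ = -10.32883°, λ = -97.63283°
BH-67: φ = -12.29517°, λ = -98.24133°
BB4→WX-25: c = 0.308742 rad, d = 1966.99 km
WX-25→GT-09: c = 0.021777 rad, d = 138.74 km
GT-09→BH-67: c = 0.035864 rad, d = 228.49 km
Total = 1966.99 + 138.74 + 228.49 = 2334.22 km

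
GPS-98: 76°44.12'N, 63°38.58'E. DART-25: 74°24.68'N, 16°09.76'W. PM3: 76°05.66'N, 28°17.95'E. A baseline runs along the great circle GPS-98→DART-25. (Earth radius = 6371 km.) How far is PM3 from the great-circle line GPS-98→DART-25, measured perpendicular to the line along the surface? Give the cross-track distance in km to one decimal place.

GPS-98: φ = +76.73533°, λ = +63.64300°
DART-25: φ = +74.41133°, λ = -16.16267°
PM3: φ = +76.09433°, λ = +28.29917°
δ₁₃ = central angle GPS-98→PM3 = 0.143130 rad  (haversine)
θ₁₃ = bearing GPS-98→PM3 = 282.933°,  θ₁₂ = bearing GPS-98→DART-25 = 303.448°
dₓₜ = R·arcsin(sin δ₁₃ · sin(θ₁₃ − θ₁₂)) = 6371·arcsin(0.14264·sin(-20.516°)) = -318.622 km
|dₓₜ| = 318.622 km

318.6 km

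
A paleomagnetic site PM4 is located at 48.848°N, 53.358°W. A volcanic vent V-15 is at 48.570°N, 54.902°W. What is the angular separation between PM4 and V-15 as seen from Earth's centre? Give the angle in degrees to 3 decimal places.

1.056°

Δφ = -0.2780°,  Δλ = -1.5440°
a = sin²(Δφ/2) + cos φ₁ cos φ₂ sin²(Δλ/2) = 0.000085
c = 2·arcsin(√a) = 0.018432 rad = 1.0561°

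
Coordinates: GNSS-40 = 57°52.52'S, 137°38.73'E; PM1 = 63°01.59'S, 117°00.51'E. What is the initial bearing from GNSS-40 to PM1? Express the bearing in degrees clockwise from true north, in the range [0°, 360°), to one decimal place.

234.4°

GNSS-40: φ = -57.87533°, λ = +137.64550°
PM1: φ = -63.02650°, λ = +117.00850°
Δλ = -20.6370°
y = sin Δλ · cos φ₂ = -0.159862
x = cos φ₁ sin φ₂ − sin φ₁ cos φ₂ cos Δλ = -0.114433
θ = atan2(y, x) = -125.5959° → 234.4041° (mod 360°)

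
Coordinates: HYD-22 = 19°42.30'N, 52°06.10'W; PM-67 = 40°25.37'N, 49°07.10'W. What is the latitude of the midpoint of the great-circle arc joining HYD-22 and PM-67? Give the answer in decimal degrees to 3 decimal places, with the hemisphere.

HYD-22: φ = +19.70500°, λ = -52.10167°
PM-67: φ = +40.42283°, λ = -49.11833°
Bx = cos φ₂ cos Δλ = 0.760248,  By = cos φ₂ sin Δλ = 0.039621
φₘ = atan2(sin φ₁ + sin φ₂, √((cos φ₁ + Bx)² + By²)) = 30.07224°
λₘ = λ₁ + atan2(By, cos φ₁ + Bx) = -50.76787°

30.072°N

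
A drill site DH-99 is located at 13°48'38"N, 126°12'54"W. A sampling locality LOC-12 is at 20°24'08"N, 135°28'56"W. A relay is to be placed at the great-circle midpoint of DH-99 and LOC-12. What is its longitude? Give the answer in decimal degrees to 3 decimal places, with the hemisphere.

130.766°W

DH-99: φ = +13.81056°, λ = -126.21500°
LOC-12: φ = +20.40222°, λ = -135.48222°
Bx = cos φ₂ cos Δλ = 0.925035,  By = cos φ₂ sin Δλ = -0.150937
φₘ = atan2(sin φ₁ + sin φ₂, √((cos φ₁ + Bx)² + By²)) = 17.15918°
λₘ = λ₁ + atan2(By, cos φ₁ + Bx) = -130.76631°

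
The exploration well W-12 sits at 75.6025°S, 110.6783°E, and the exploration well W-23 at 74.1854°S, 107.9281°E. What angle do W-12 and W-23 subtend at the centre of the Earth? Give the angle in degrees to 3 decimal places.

Δφ = 1.4171°,  Δλ = -2.7502°
a = sin²(Δφ/2) + cos φ₁ cos φ₂ sin²(Δλ/2) = 0.000192
c = 2·arcsin(√a) = 0.027710 rad = 1.5877°

1.588°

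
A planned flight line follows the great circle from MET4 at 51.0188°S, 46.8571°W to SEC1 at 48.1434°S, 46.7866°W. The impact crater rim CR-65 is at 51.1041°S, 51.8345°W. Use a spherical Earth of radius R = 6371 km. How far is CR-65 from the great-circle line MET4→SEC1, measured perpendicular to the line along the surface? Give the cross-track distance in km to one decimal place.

346.9 km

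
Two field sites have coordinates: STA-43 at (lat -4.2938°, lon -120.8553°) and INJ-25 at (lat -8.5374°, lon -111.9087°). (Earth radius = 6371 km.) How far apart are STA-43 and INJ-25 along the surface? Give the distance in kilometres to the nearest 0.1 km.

1095.2 km

Δφ = -4.2436°,  Δλ = 8.9466°
a = sin²(Δφ/2) + cos φ₁ cos φ₂ sin²(Δλ/2) = 0.007370
c = 2·arcsin(√a) = 0.171905 rad = 9.8494°
d = R·c = 6371 × 0.171905 = 1095.2 km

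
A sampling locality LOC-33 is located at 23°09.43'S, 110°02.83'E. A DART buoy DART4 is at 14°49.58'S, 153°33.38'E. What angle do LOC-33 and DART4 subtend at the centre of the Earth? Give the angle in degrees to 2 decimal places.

41.82°

LOC-33: φ = -23.15717°, λ = +110.04717°
DART4: φ = -14.82633°, λ = +153.55633°
Δφ = 8.3308°,  Δλ = 43.5092°
a = sin²(Δφ/2) + cos φ₁ cos φ₂ sin²(Δλ/2) = 0.127371
c = 2·arcsin(√a) = 0.729875 rad = 41.8187°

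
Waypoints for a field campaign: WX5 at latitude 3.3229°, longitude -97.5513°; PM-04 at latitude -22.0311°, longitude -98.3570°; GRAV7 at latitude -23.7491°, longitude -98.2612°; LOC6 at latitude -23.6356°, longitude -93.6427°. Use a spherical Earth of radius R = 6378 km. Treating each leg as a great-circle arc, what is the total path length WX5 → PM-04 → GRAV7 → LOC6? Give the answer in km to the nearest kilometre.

WX5→PM-04: c = 0.442724 rad, d = 2823.70 km
PM-04→GRAV7: c = 0.030024 rad, d = 191.49 km
GRAV7→LOC6: c = 0.073837 rad, d = 470.94 km
Total = 2823.70 + 191.49 + 470.94 = 3486.13 km

3486 km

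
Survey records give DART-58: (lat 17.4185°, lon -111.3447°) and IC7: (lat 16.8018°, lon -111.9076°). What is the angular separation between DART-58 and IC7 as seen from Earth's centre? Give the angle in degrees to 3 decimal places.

0.818°

Δφ = -0.6167°,  Δλ = -0.5629°
a = sin²(Δφ/2) + cos φ₁ cos φ₂ sin²(Δλ/2) = 0.000051
c = 2·arcsin(√a) = 0.014283 rad = 0.8184°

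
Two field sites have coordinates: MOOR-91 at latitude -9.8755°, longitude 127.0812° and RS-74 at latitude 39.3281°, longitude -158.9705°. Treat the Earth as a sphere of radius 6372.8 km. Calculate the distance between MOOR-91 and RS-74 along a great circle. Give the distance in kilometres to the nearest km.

9359 km

Δφ = 49.2036°,  Δλ = 73.9483°
a = sin²(Δφ/2) + cos φ₁ cos φ₂ sin²(Δλ/2) = 0.448990
c = 2·arcsin(√a) = 1.468598 rad = 84.1445°
d = R·c = 6372.8 × 1.468598 = 9359.1 km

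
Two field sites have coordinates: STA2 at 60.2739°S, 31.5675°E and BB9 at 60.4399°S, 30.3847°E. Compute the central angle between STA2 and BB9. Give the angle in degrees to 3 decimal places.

Δφ = -0.1660°,  Δλ = -1.1828°
a = sin²(Δφ/2) + cos φ₁ cos φ₂ sin²(Δλ/2) = 0.000028
c = 2·arcsin(√a) = 0.010613 rad = 0.6081°

0.608°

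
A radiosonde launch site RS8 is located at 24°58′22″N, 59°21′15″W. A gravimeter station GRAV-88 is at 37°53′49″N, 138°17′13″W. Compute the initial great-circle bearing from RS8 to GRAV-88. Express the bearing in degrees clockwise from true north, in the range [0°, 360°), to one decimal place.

302.5°

RS8: φ = +24.97278°, λ = -59.35417°
GRAV-88: φ = +37.89694°, λ = -138.28694°
Δλ = -78.9328°
y = sin Δλ · cos φ₂ = -0.774441
x = cos φ₁ sin φ₂ − sin φ₁ cos φ₂ cos Δλ = 0.492864
θ = atan2(y, x) = -57.5268° → 302.4732° (mod 360°)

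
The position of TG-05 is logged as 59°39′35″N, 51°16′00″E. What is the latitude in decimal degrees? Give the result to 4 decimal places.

59° + 39′/60 + 35″/3600 = 59 + 0.65000 + 0.00972 = 59.6597°

59.6597°N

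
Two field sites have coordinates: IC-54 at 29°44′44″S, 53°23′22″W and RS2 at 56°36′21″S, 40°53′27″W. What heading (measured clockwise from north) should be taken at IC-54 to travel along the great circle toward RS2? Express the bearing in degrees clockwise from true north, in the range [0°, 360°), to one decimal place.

165.4°

IC-54: φ = -29.74556°, λ = -53.38944°
RS2: φ = -56.60583°, λ = -40.89083°
Δλ = 12.4986°
y = sin Δλ · cos φ₂ = 0.119114
x = cos φ₁ sin φ₂ − sin φ₁ cos φ₂ cos Δλ = -0.458288
θ = atan2(y, x) = 165.4305° → 165.4305° (mod 360°)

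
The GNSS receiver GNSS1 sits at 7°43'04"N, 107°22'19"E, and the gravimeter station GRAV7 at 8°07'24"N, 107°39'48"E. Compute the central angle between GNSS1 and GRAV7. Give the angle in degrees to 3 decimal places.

0.498°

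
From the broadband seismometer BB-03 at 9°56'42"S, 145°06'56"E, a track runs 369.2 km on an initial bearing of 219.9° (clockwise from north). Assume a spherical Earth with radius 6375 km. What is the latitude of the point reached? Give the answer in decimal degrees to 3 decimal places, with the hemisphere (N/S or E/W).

12.483°S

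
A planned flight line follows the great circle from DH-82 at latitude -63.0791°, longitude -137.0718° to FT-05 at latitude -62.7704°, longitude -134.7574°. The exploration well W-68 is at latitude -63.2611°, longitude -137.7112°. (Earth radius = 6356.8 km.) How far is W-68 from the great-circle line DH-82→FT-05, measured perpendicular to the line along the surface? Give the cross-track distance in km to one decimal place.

11.2 km

δ₁₃ = central angle DH-82→W-68 = 0.005955 rad  (haversine)
θ₁₃ = bearing DH-82→W-68 = 237.477°,  θ₁₂ = bearing DH-82→FT-05 = 74.700°
dₓₜ = R·arcsin(sin δ₁₃ · sin(θ₁₃ − θ₁₂)) = 6356.8·arcsin(0.00595·sin(162.778°)) = 11.208 km
|dₓₜ| = 11.208 km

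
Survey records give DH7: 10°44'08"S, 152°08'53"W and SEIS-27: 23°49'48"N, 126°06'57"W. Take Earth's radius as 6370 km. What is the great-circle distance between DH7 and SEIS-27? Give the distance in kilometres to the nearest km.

DH7: φ = -10.73556°, λ = -152.14806°
SEIS-27: φ = +23.83000°, λ = -126.11583°
Δφ = 34.5656°,  Δλ = 26.0322°
a = sin²(Δφ/2) + cos φ₁ cos φ₂ sin²(Δλ/2) = 0.133851
c = 2·arcsin(√a) = 0.749106 rad = 42.9206°
d = R·c = 6370 × 0.749106 = 4771.8 km

4772 km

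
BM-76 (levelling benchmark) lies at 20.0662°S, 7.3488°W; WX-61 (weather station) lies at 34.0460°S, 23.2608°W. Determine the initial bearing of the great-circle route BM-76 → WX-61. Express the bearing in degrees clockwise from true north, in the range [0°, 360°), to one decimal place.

Δλ = -15.9120°
y = sin Δλ · cos φ₂ = -0.227166
x = cos φ₁ sin φ₂ − sin φ₁ cos φ₂ cos Δλ = -0.252473
θ = atan2(y, x) = -138.0202° → 221.9798° (mod 360°)

222.0°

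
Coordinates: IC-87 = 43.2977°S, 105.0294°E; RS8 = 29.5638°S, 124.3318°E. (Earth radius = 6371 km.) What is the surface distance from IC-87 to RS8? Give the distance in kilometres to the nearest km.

2295 km

Δφ = 13.7339°,  Δλ = 19.3024°
a = sin²(Δφ/2) + cos φ₁ cos φ₂ sin²(Δλ/2) = 0.032088
c = 2·arcsin(√a) = 0.360208 rad = 20.6384°
d = R·c = 6371 × 0.360208 = 2294.9 km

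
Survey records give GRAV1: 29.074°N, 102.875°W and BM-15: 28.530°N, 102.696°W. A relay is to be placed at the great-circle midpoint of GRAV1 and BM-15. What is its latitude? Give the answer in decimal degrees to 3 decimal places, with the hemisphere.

28.802°N

Bx = cos φ₂ cos Δλ = 0.878563,  By = cos φ₂ sin Δλ = 0.002745
φₘ = atan2(sin φ₁ + sin φ₂, √((cos φ₁ + Bx)² + By²)) = 28.80203°
λₘ = λ₁ + atan2(By, cos φ₁ + Bx) = -102.78527°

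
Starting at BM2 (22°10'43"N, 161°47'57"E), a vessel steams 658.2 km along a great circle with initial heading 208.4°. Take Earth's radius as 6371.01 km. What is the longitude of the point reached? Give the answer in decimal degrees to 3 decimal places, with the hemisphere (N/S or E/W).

BM2: φ = +22.17861°, λ = +161.79917°
δ = d/R = 658.2/6371.01 = 0.103312 rad
φ₂ = arcsin(sin φ₁ cos δ + cos φ₁ sin δ cos θ)
   = arcsin(0.37750·0.99467 + 0.92601·0.10313·-0.87965) = 16.94646°
λ₂ = λ₁ + atan2(sin θ sin δ cos φ₁, cos δ − sin φ₁ sin φ₂) = 158.85994°

158.860°E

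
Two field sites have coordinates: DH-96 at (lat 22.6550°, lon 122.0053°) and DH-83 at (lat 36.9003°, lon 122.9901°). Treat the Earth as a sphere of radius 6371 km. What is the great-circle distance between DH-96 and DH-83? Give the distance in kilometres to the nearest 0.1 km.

Δφ = 14.2453°,  Δλ = 0.9848°
a = sin²(Δφ/2) + cos φ₁ cos φ₂ sin²(Δλ/2) = 0.015429
c = 2·arcsin(√a) = 0.249070 rad = 14.2707°
d = R·c = 6371 × 0.249070 = 1586.8 km

1586.8 km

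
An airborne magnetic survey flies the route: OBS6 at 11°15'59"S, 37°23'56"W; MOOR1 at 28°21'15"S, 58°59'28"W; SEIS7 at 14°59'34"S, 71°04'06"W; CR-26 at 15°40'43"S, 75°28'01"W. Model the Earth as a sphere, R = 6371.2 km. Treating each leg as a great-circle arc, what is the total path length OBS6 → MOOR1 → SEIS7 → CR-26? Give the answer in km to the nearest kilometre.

OBS6: φ = -11.26639°, λ = -37.39889°
MOOR1: φ = -28.35417°, λ = -58.99111°
SEIS7: φ = -14.99278°, λ = -71.06833°
CR-26: φ = -15.67861°, λ = -75.46694°
OBS6→MOOR1: c = 0.461712 rad, d = 2941.66 km
MOOR1→SEIS7: c = 0.304100 rad, d = 1937.48 km
SEIS7→CR-26: c = 0.074996 rad, d = 477.82 km
Total = 2941.66 + 1937.48 + 477.82 = 5356.96 km

5357 km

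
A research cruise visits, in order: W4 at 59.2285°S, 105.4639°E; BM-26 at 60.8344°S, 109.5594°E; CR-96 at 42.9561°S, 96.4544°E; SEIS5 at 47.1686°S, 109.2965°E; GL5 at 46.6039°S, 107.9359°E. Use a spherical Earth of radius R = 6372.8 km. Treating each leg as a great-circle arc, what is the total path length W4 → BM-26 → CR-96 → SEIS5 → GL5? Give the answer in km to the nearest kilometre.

3694 km

W4→BM-26: c = 0.045379 rad, d = 289.19 km
BM-26→CR-96: c = 0.340997 rad, d = 2173.11 km
CR-96→SEIS5: c = 0.174274 rad, d = 1110.62 km
SEIS5→GL5: c = 0.018988 rad, d = 121.00 km
Total = 289.19 + 2173.11 + 1110.62 + 121.00 = 3693.92 km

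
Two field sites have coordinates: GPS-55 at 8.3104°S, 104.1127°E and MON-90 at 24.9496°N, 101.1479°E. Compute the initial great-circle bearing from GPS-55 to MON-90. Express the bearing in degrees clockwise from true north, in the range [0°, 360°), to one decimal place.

Δλ = -2.9648°
y = sin Δλ · cos φ₂ = -0.046896
x = cos φ₁ sin φ₂ − sin φ₁ cos φ₂ cos Δλ = 0.548264
θ = atan2(y, x) = -4.8889° → 355.1111° (mod 360°)

355.1°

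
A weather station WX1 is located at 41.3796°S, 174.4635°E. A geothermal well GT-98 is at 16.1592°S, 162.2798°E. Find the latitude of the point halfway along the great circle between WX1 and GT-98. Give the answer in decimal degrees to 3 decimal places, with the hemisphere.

28.904°S

Bx = cos φ₂ cos Δλ = 0.938858,  By = cos φ₂ sin Δλ = -0.202709
φₘ = atan2(sin φ₁ + sin φ₂, √((cos φ₁ + Bx)² + By²)) = -28.90441°
λₘ = λ₁ + atan2(By, cos φ₁ + Bx) = 167.62059°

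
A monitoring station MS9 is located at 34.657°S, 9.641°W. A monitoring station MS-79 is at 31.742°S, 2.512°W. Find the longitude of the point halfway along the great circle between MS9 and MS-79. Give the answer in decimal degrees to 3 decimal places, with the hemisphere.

6.017°W

Bx = cos φ₂ cos Δλ = 0.843851,  By = cos φ₂ sin Δλ = 0.105541
φₘ = atan2(sin φ₁ + sin φ₂, √((cos φ₁ + Bx)² + By²)) = -33.25034°
λₘ = λ₁ + atan2(By, cos φ₁ + Bx) = -6.01708°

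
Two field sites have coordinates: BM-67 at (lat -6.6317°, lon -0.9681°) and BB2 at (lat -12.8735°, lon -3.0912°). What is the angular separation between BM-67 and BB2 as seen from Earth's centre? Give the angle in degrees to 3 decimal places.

6.583°

Δφ = -6.2418°,  Δλ = -2.1231°
a = sin²(Δφ/2) + cos φ₁ cos φ₂ sin²(Δλ/2) = 0.003296
c = 2·arcsin(√a) = 0.114892 rad = 6.5828°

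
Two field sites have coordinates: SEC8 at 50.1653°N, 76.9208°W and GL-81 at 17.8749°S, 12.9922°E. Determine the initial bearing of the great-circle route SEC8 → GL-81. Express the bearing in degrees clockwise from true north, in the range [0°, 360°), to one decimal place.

101.7°

Δλ = 89.9130°
y = sin Δλ · cos φ₂ = 0.951728
x = cos φ₁ sin φ₂ − sin φ₁ cos φ₂ cos Δλ = -0.197728
θ = atan2(y, x) = 101.7366° → 101.7366° (mod 360°)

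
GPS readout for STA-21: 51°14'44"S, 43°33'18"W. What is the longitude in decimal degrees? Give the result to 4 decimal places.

43.5550°W

43° + 33′/60 + 18″/3600 = 43 + 0.55000 + 0.00500 = 43.5550°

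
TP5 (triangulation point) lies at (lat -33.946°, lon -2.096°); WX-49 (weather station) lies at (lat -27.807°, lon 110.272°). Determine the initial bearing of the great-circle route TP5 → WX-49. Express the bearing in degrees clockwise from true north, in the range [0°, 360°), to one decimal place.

125.1°

Δλ = 112.3680°
y = sin Δλ · cos φ₂ = 0.817971
x = cos φ₁ sin φ₂ − sin φ₁ cos φ₂ cos Δλ = -0.574954
θ = atan2(y, x) = 125.1035° → 125.1035° (mod 360°)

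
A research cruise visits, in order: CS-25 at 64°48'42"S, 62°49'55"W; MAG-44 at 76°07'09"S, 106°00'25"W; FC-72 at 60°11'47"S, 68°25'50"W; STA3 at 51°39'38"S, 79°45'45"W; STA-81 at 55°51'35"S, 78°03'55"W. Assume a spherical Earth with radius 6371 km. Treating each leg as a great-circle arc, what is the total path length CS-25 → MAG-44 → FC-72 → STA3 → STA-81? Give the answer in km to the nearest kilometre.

5897 km

CS-25: φ = -64.81167°, λ = -62.83194°
MAG-44: φ = -76.11917°, λ = -106.00694°
FC-72: φ = -60.19639°, λ = -68.43056°
STA3: φ = -51.66056°, λ = -79.76250°
STA-81: φ = -55.85972°, λ = -78.06528°
CS-25→MAG-44: c = 0.307984 rad, d = 1962.16 km
MAG-44→FC-72: c = 0.357155 rad, d = 2275.44 km
FC-72→STA3: c = 0.185128 rad, d = 1179.45 km
STA3→STA-81: c = 0.075346 rad, d = 480.03 km
Total = 1962.16 + 2275.44 + 1179.45 + 480.03 = 5897.08 km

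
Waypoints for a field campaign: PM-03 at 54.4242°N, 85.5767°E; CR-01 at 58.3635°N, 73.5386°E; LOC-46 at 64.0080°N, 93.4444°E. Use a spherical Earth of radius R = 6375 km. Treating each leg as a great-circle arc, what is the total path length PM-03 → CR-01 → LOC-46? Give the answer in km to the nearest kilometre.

PM-03→CR-01: c = 0.134812 rad, d = 859.42 km
CR-01→LOC-46: c = 0.193083 rad, d = 1230.91 km
Total = 859.42 + 1230.91 = 2090.33 km

2090 km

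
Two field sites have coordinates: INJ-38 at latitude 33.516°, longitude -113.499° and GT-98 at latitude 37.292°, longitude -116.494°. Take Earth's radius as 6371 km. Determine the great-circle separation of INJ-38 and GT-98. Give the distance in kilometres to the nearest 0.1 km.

Δφ = 3.7760°,  Δλ = -2.9950°
a = sin²(Δφ/2) + cos φ₁ cos φ₂ sin²(Δλ/2) = 0.001538
c = 2·arcsin(√a) = 0.078465 rad = 4.4957°
d = R·c = 6371 × 0.078465 = 499.9 km

499.9 km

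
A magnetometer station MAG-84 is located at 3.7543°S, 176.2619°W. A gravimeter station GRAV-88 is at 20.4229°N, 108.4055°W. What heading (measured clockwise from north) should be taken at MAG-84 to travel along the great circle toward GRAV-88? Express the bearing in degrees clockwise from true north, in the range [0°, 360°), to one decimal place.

Δλ = 67.8564°
y = sin Δλ · cos φ₂ = 0.868021
x = cos φ₁ sin φ₂ − sin φ₁ cos φ₂ cos Δλ = 0.371327
θ = atan2(y, x) = 66.8394° → 66.8394° (mod 360°)

66.8°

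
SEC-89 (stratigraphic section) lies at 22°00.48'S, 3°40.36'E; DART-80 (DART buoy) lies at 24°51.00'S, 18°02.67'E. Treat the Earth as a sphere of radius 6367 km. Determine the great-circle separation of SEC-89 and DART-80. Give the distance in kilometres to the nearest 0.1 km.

SEC-89: φ = -22.00800°, λ = +3.67267°
DART-80: φ = -24.85000°, λ = +18.04450°
Δφ = -2.8420°,  Δλ = 14.3718°
a = sin²(Δφ/2) + cos φ₁ cos φ₂ sin²(Δλ/2) = 0.013779
c = 2·arcsin(√a) = 0.235310 rad = 13.4823°
d = R·c = 6367 × 0.235310 = 1498.2 km

1498.2 km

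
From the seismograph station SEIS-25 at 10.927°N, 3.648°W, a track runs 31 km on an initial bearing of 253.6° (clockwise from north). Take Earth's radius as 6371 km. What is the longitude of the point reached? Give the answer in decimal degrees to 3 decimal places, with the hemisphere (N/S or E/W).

3.920°W

δ = d/R = 31/6371 = 0.004866 rad
φ₂ = arcsin(sin φ₁ cos δ + cos φ₁ sin δ cos θ)
   = arcsin(0.18956·0.99999 + 0.98187·0.00487·-0.28234) = 10.84817°
λ₂ = λ₁ + atan2(sin θ sin δ cos φ₁, cos δ − sin φ₁ sin φ₂) = -3.92031°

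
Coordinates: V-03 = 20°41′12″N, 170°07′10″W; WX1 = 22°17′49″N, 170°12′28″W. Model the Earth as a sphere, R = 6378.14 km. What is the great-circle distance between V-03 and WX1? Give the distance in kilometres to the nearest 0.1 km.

179.5 km

V-03: φ = +20.68667°, λ = -170.11944°
WX1: φ = +22.29694°, λ = -170.20778°
Δφ = 1.6103°,  Δλ = -0.0883°
a = sin²(Δφ/2) + cos φ₁ cos φ₂ sin²(Δλ/2) = 0.000198
c = 2·arcsin(√a) = 0.028141 rad = 1.6124°
d = R·c = 6378.14 × 0.028141 = 179.5 km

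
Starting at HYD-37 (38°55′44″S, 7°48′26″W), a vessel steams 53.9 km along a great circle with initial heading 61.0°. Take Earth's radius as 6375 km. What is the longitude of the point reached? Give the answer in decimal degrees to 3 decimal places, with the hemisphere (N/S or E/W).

HYD-37: φ = -38.92889°, λ = -7.80722°
δ = d/R = 53.9/6375 = 0.008455 rad
φ₂ = arcsin(sin φ₁ cos δ + cos φ₁ sin δ cos θ)
   = arcsin(-0.62836·0.99996 + 0.77793·0.00845·0.48481) = -38.69277°
λ₂ = λ₁ + atan2(sin θ sin δ cos φ₁, cos δ − sin φ₁ sin φ₂) = -7.26438°

7.264°W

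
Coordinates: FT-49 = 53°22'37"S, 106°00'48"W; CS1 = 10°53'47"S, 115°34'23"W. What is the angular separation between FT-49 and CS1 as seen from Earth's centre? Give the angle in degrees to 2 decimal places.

FT-49: φ = -53.37694°, λ = -106.01333°
CS1: φ = -10.89639°, λ = -115.57306°
Δφ = 42.4806°,  Δλ = -9.5597°
a = sin²(Δφ/2) + cos φ₁ cos φ₂ sin²(Δλ/2) = 0.135314
c = 2·arcsin(√a) = 0.753393 rad = 43.1663°

43.17°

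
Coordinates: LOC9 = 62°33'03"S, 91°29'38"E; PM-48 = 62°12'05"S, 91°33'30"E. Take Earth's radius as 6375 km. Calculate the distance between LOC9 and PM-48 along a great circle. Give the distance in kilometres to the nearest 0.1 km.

39.0 km

LOC9: φ = -62.55083°, λ = +91.49389°
PM-48: φ = -62.20139°, λ = +91.55833°
Δφ = 0.3494°,  Δλ = 0.0644°
a = sin²(Δφ/2) + cos φ₁ cos φ₂ sin²(Δλ/2) = 0.000009
c = 2·arcsin(√a) = 0.006121 rad = 0.3507°
d = R·c = 6375 × 0.006121 = 39.0 km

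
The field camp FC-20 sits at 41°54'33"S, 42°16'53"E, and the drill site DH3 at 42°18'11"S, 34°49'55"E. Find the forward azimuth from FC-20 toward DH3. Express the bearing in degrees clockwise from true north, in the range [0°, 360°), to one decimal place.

FC-20: φ = -41.90917°, λ = +42.28139°
DH3: φ = -42.30306°, λ = +34.83194°
Δλ = -7.4494°
y = sin Δλ · cos φ₂ = -0.095890
x = cos φ₁ sin φ₂ − sin φ₁ cos φ₂ cos Δλ = -0.011044
θ = atan2(y, x) = -96.5702° → 263.4298° (mod 360°)

263.4°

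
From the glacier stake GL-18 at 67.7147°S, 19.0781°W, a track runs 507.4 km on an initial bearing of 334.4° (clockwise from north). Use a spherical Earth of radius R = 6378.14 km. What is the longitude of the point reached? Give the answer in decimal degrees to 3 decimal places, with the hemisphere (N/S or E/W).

δ = d/R = 507.4/6378.14 = 0.079553 rad
φ₂ = arcsin(sin φ₁ cos δ + cos φ₁ sin δ cos θ)
   = arcsin(-0.92531·0.99684 + 0.37922·0.07947·0.90183) = -63.53449°
λ₂ = λ₁ + atan2(sin θ sin δ cos φ₁, cos δ − sin φ₁ sin φ₂) = -23.49705°

23.497°W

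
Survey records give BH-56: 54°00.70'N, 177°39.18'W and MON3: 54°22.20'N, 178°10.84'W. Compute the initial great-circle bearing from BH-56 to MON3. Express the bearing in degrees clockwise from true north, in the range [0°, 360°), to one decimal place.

319.5°

BH-56: φ = +54.01167°, λ = -177.65300°
MON3: φ = +54.37000°, λ = -178.18067°
Δλ = -0.5277°
y = sin Δλ · cos φ₂ = -0.005365
x = cos φ₁ sin φ₂ − sin φ₁ cos φ₂ cos Δλ = 0.006274
θ = atan2(y, x) = -40.5337° → 319.4663° (mod 360°)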